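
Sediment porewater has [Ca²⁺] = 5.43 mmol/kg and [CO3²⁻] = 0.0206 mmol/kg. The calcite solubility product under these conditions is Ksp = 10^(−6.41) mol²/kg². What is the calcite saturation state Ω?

Ksp = 10^(−6.41) = 3.890×10^-7
Ω = [Ca²⁺][CO3²⁻]/Ksp = (5.43×10^-3)(0.0206×10^-3) / 3.890×10^-7 = 0.288

Ω = 0.288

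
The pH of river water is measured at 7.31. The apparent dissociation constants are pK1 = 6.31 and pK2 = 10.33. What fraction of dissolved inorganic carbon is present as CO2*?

α₀ = 1 / (1 + K1/[H⁺] + K1K2/[H⁺]²) = 1 / (1 + 10^+1.00 + 10^-2.02)
   = 1 / (1 + 10.000 + 0.0095499) = 1/11.010 = 0.09083

α₀ = 0.0908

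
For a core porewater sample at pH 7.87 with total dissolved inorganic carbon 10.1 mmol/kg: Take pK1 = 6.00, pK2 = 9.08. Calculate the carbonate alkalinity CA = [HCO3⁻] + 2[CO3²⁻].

CA = [HCO3⁻] + 2[CO3²⁻] = (α₁ + 2α₂)·DIC
At pH 7.87: [H⁺]/K1 = 10^-1.87 = 0.013490, K2/[H⁺] = 10^-1.21 = 0.061660
α₁ = 1/(1 + 0.013490 + 0.061660) = 1/1.0751 = 0.9301; α₂ = α₁·K2/[H⁺] = 0.05735
α₁ + 2α₂ = 1.0448
CA = 1.0448 × 10.1 = 10.6 mmol/kg

CA = 10.6 mmol/kg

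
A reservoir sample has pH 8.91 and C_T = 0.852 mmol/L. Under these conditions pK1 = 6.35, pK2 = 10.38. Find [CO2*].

α₀ = 1 / (1 + K1/[H⁺] + K1K2/[H⁺]²) = 1 / (1 + 10^+2.56 + 10^+1.09)
   = 1 / (1 + 363.08 + 12.303) = 1/376.38 = 0.002657
[CO2*] = α₀ × DIC = 0.002657 × 0.852 = 0.00226 mmol/L = 2.26 μmol/L

[CO2*] = 2.26 μmol/L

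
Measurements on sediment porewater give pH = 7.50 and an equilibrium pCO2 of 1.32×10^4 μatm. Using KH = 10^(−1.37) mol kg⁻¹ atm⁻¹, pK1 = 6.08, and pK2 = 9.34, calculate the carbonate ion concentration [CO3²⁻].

[CO2*] = KH · pCO2 = 10^(−1.37) × 1.32×10^4×10^-6 = 5.631×10^-4 mol/kg
α₀ = 1/(1 + K1/[H⁺] + K1K2/[H⁺]²) = 1/(1 + 10^+1.42 + 10^-0.42) = 0.03612
DIC = [CO2*]/α₀ = 5.631×10^-4 / 0.03612 = 15.59 mmol/kg
[CO3²⁻] = α₂·DIC; α₂ = 0.01373, so [CO3²⁻] = 0.01373 × 15.59 = 0.214 mmol/kg

[CO3²⁻] = 0.214 mmol/kg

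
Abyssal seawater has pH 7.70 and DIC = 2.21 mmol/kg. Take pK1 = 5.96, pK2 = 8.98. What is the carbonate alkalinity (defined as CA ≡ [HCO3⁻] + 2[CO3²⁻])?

CA = [HCO3⁻] + 2[CO3²⁻] = (α₁ + 2α₂)·DIC
At pH 7.70: [H⁺]/K1 = 10^-1.74 = 0.018197, K2/[H⁺] = 10^-1.28 = 0.052481
α₁ = 1/(1 + 0.018197 + 0.052481) = 1/1.0707 = 0.9340; α₂ = α₁·K2/[H⁺] = 0.04902
α₁ + 2α₂ = 1.0320
CA = 1.0320 × 2.21 = 2.28 mmol/kg

CA = 2.28 mmol/kg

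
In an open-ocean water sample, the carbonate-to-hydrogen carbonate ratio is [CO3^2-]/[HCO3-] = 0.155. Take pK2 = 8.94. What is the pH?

From K2 = [H⁺][CO3^2-]/[HCO3-]:  pH = pK2 + log₁₀([CO3^2-]/[HCO3-])
log₁₀(0.155) = -0.810
pH = 8.94 + (-0.810) = 8.13

pH = 8.13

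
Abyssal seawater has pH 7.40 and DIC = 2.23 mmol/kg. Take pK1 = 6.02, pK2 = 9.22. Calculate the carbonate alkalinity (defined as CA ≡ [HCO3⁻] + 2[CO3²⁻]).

CA = [HCO3⁻] + 2[CO3²⁻] = (α₁ + 2α₂)·DIC
At pH 7.40: [H⁺]/K1 = 10^-1.38 = 0.041687, K2/[H⁺] = 10^-1.82 = 0.015136
α₁ = 1/(1 + 0.041687 + 0.015136) = 1/1.0568 = 0.9462; α₂ = α₁·K2/[H⁺] = 0.01432
α₁ + 2α₂ = 0.9749
CA = 0.9749 × 2.23 = 2.17 mmol/kg

CA = 2.17 mmol/kg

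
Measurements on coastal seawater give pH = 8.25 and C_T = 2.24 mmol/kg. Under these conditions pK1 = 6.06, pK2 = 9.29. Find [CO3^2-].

[CO3²⁻] = 0.186 mmol/kg

α₂ = 1 / (1 + [H⁺]/K2 + [H⁺]²/(K1K2)) = 1 / (1 + 10^+1.04 + 10^-1.15)
   = 1 / (1 + 10.965 + 0.070795) = 1/12.036 = 0.08309
[CO3²⁻] = α₂ × DIC = 0.08309 × 2.24 = 0.186 mmol/kg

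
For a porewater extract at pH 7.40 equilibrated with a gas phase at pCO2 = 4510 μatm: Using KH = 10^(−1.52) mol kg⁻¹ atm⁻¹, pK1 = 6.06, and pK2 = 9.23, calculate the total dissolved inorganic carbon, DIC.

DIC = 3.16 mmol/kg

[CO2*] = KH · pCO2 = 10^(−1.52) × 4510×10^-6 = 1.362×10^-4 mol/kg
α₀ = 1/(1 + K1/[H⁺] + K1K2/[H⁺]²) = 1/(1 + 10^+1.34 + 10^-0.49) = 0.04310
DIC = [CO2*]/α₀ = 1.362×10^-4 / 0.04310 = 3.16 mmol/kg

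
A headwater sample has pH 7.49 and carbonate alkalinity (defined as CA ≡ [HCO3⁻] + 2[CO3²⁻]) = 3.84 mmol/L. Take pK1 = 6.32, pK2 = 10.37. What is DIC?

CA = [HCO3⁻] + 2[CO3²⁻] = (α₁ + 2α₂)·DIC
At pH 7.49: [H⁺]/K1 = 10^-1.17 = 0.067608, K2/[H⁺] = 10^-2.88 = 0.0013183
α₁ = 1/(1 + 0.067608 + 0.0013183) = 1/1.0689 = 0.9355; α₂ = α₁·K2/[H⁺] = 0.001233
α₁ + 2α₂ = 0.9380
DIC = CA / (α₁ + 2α₂) = 3.84 / 0.9380 = 4.09 mmol/L

DIC = 4.09 mmol/L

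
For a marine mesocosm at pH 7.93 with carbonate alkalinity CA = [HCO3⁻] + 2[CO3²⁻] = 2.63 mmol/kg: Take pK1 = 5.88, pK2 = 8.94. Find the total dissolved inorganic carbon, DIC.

DIC = 2.43 mmol/kg

CA = [HCO3⁻] + 2[CO3²⁻] = (α₁ + 2α₂)·DIC
At pH 7.93: [H⁺]/K1 = 10^-2.05 = 0.0089125, K2/[H⁺] = 10^-1.01 = 0.097724
α₁ = 1/(1 + 0.0089125 + 0.097724) = 1/1.1066 = 0.9036; α₂ = α₁·K2/[H⁺] = 0.08831
α₁ + 2α₂ = 1.0803
DIC = CA / (α₁ + 2α₂) = 2.63 / 1.0803 = 2.43 mmol/kg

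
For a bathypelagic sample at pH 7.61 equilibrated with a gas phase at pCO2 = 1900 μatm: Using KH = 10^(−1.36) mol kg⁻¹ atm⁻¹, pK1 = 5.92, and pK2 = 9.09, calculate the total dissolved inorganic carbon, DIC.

[CO2*] = KH · pCO2 = 10^(−1.36) × 1900×10^-6 = 8.294×10^-5 mol/kg
α₀ = 1/(1 + K1/[H⁺] + K1K2/[H⁺]²) = 1/(1 + 10^+1.69 + 10^+0.21) = 0.01938
DIC = [CO2*]/α₀ = 8.294×10^-5 / 0.01938 = 4.28 mmol/kg

DIC = 4.28 mmol/kg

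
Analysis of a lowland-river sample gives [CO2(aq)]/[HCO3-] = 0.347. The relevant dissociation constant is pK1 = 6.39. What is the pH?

pH = 6.85

From K1 = [H⁺][HCO3-]/[CO2(aq)]:  pH = pK1 − log₁₀([CO2(aq)]/[HCO3-])
log₁₀(0.347) = -0.460
pH = 6.39 − (-0.460) = 6.85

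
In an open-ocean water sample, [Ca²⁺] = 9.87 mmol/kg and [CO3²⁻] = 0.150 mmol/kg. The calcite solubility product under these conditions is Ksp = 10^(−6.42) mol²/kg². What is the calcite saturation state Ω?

Ω = 3.89

Ksp = 10^(−6.42) = 3.802×10^-7
Ω = [Ca²⁺][CO3²⁻]/Ksp = (9.87×10^-3)(0.150×10^-3) / 3.802×10^-7 = 3.89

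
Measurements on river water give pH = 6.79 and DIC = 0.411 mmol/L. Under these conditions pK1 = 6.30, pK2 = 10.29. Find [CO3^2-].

[CO3²⁻] = 0.0982 μmol/L

α₂ = 1 / (1 + [H⁺]/K2 + [H⁺]²/(K1K2)) = 1 / (1 + 10^+3.50 + 10^+3.01)
   = 1 / (1 + 3162.3 + 1023.3) = 1/4186.6 = 0.0002389
[CO3²⁻] = α₂ × DIC = 0.0002389 × 0.411 = 9.82×10^-5 mmol/L = 0.0982 μmol/L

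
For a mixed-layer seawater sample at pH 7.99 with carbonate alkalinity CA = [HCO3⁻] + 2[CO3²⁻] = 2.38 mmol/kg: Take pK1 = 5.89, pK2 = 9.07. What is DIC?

CA = [HCO3⁻] + 2[CO3²⁻] = (α₁ + 2α₂)·DIC
At pH 7.99: [H⁺]/K1 = 10^-2.10 = 0.0079433, K2/[H⁺] = 10^-1.08 = 0.083176
α₁ = 1/(1 + 0.0079433 + 0.083176) = 1/1.0911 = 0.9165; α₂ = α₁·K2/[H⁺] = 0.07623
α₁ + 2α₂ = 1.0690
DIC = CA / (α₁ + 2α₂) = 2.38 / 1.0690 = 2.23 mmol/kg

DIC = 2.23 mmol/kg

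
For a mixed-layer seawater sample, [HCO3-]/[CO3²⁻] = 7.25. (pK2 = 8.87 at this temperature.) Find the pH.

From K2 = [H⁺][CO3²⁻]/[HCO3-]:  pH = pK2 − log₁₀([HCO3-]/[CO3²⁻])
log₁₀(7.25) = +0.860
pH = 8.87 − (+0.860) = 8.01

pH = 8.01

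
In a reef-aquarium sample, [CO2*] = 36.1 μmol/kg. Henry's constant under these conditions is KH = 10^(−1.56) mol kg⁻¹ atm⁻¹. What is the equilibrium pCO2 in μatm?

pCO2 = 1310 μatm

KH = 10^(−1.56) = 2.754×10^-2 mol kg⁻¹ atm⁻¹
pCO2 = [CO2*]/KH = 36.1×10^-6 / 2.754×10^-2 = 1.31×10^-3 atm = 1310 μatm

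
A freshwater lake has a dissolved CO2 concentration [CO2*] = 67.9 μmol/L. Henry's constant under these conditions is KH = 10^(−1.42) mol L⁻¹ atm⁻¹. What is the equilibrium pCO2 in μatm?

KH = 10^(−1.42) = 3.802×10^-2 mol L⁻¹ atm⁻¹
pCO2 = [CO2*]/KH = 67.9×10^-6 / 3.802×10^-2 = 1.79×10^-3 atm = 1790 μatm

pCO2 = 1790 μatm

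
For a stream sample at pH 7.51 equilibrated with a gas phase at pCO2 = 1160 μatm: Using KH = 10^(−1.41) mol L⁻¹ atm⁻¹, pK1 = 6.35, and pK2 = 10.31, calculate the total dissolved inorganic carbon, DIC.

DIC = 0.698 mmol/L

[CO2*] = KH · pCO2 = 10^(−1.41) × 1160×10^-6 = 4.513×10^-5 mol/L
α₀ = 1/(1 + K1/[H⁺] + K1K2/[H⁺]²) = 1/(1 + 10^+1.16 + 10^-1.64) = 0.06461
DIC = [CO2*]/α₀ = 4.513×10^-5 / 0.06461 = 0.698 mmol/L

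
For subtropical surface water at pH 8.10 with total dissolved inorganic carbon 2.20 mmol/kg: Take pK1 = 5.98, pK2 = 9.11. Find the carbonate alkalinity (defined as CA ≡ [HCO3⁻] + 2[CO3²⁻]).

CA = 2.38 mmol/kg

CA = [HCO3⁻] + 2[CO3²⁻] = (α₁ + 2α₂)·DIC
At pH 8.10: [H⁺]/K1 = 10^-2.12 = 0.0075858, K2/[H⁺] = 10^-1.01 = 0.097724
α₁ = 1/(1 + 0.0075858 + 0.097724) = 1/1.1053 = 0.9047; α₂ = α₁·K2/[H⁺] = 0.08841
α₁ + 2α₂ = 1.0815
CA = 1.0815 × 2.20 = 2.38 mmol/kg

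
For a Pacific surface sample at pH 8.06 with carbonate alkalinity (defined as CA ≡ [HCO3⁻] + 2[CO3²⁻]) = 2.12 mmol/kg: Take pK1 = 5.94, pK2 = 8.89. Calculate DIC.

CA = [HCO3⁻] + 2[CO3²⁻] = (α₁ + 2α₂)·DIC
At pH 8.06: [H⁺]/K1 = 10^-2.12 = 0.0075858, K2/[H⁺] = 10^-0.83 = 0.14791
α₁ = 1/(1 + 0.0075858 + 0.14791) = 1/1.1555 = 0.8654; α₂ = α₁·K2/[H⁺] = 0.1280
α₁ + 2α₂ = 1.1214
DIC = CA / (α₁ + 2α₂) = 2.12 / 1.1214 = 1.89 mmol/kg

DIC = 1.89 mmol/kg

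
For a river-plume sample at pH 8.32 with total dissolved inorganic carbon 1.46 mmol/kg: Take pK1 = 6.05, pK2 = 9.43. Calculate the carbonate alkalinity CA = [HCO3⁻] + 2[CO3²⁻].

CA = [HCO3⁻] + 2[CO3²⁻] = (α₁ + 2α₂)·DIC
At pH 8.32: [H⁺]/K1 = 10^-2.27 = 0.0053703, K2/[H⁺] = 10^-1.11 = 0.077625
α₁ = 1/(1 + 0.0053703 + 0.077625) = 1/1.0830 = 0.9234; α₂ = α₁·K2/[H⁺] = 0.07168
α₁ + 2α₂ = 1.0667
CA = 1.0667 × 1.46 = 1.56 mmol/kg

CA = 1.56 mmol/kg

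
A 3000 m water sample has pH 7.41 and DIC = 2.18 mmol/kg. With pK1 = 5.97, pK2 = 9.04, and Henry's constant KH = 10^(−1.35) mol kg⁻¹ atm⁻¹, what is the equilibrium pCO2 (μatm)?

pCO2 = 1670 μatm

α₀ = 1 / (1 + K1/[H⁺] + K1K2/[H⁺]²) = 1 / (1 + 10^+1.44 + 10^-0.19)
   = 1 / (1 + 27.542 + 0.64565) = 1/29.188 = 0.03426
[CO2*] = α₀ × DIC = 0.03426 × 2.18 = 0.07469 mmol/kg
pCO2 = [CO2*]/KH = 7.469×10^-5 / 4.467×10^-2 = 1670 μatm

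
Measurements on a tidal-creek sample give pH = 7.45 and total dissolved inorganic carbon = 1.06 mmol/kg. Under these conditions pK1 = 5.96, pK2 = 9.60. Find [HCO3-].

α₁ = 1 / (1 + [H⁺]/K1 + K2/[H⁺]) = 1 / (1 + 10^-1.49 + 10^-2.15)
   = 1 / (1 + 0.032359 + 0.0070795) = 1/1.0394 = 0.9621
[HCO3⁻] = α₁ × DIC = 0.9621 × 1.06 = 1.02 mmol/kg

[HCO3⁻] = 1.02 mmol/kg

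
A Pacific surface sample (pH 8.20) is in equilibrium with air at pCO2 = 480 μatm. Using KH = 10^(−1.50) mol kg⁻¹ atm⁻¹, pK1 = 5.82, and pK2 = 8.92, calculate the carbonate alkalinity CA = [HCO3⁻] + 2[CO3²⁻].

CA = 5.03 mmol/kg

[CO2*] = KH · pCO2 = 10^(−1.50) × 480×10^-6 = 1.518×10^-5 mol/kg
α₀ = 1/(1 + K1/[H⁺] + K1K2/[H⁺]²) = 1/(1 + 10^+2.38 + 10^+1.66) = 0.003489
DIC = [CO2*]/α₀ = 1.518×10^-5 / 0.003489 = 4.350 mmol/kg
CA = (α₁ + 2α₂)·DIC = (0.8370 + 2×0.1595) × 4.350 = 5.03 mmol/kg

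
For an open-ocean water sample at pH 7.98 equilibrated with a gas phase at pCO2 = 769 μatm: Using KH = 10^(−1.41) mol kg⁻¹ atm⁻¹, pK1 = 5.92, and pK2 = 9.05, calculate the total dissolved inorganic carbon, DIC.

[CO2*] = KH · pCO2 = 10^(−1.41) × 769×10^-6 = 2.992×10^-5 mol/kg
α₀ = 1/(1 + K1/[H⁺] + K1K2/[H⁺]²) = 1/(1 + 10^+2.06 + 10^+0.99) = 0.007963
DIC = [CO2*]/α₀ = 2.992×10^-5 / 0.007963 = 3.76 mmol/kg

DIC = 3.76 mmol/kg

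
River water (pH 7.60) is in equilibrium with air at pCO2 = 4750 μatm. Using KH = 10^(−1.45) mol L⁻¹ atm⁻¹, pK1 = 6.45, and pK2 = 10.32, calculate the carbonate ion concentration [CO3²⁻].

[CO3²⁻] = 4.54 μmol/L

[CO2*] = KH · pCO2 = 10^(−1.45) × 4750×10^-6 = 1.685×10^-4 mol/L
α₀ = 1/(1 + K1/[H⁺] + K1K2/[H⁺]²) = 1/(1 + 10^+1.15 + 10^-1.57) = 0.06600
DIC = [CO2*]/α₀ = 1.685×10^-4 / 0.06600 = 2.554 mmol/L
[CO3²⁻] = α₂·DIC; α₂ = 0.001776, so [CO3²⁻] = 0.001776 × 2.554 = 0.00454 mmol/L = 4.54 μmol/L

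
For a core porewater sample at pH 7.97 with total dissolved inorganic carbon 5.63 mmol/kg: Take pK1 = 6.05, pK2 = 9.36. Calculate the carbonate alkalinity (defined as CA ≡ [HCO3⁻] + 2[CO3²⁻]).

CA = 5.78 mmol/kg

CA = [HCO3⁻] + 2[CO3²⁻] = (α₁ + 2α₂)·DIC
At pH 7.97: [H⁺]/K1 = 10^-1.92 = 0.012023, K2/[H⁺] = 10^-1.39 = 0.040738
α₁ = 1/(1 + 0.012023 + 0.040738) = 1/1.0528 = 0.9499; α₂ = α₁·K2/[H⁺] = 0.03870
α₁ + 2α₂ = 1.0273
CA = 1.0273 × 5.63 = 5.78 mmol/kg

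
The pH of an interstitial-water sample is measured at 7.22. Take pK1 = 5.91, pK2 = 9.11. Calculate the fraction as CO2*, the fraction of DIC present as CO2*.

α₀ = 1 / (1 + K1/[H⁺] + K1K2/[H⁺]²) = 1 / (1 + 10^+1.31 + 10^-0.58)
   = 1 / (1 + 20.417 + 0.26303) = 1/21.680 = 0.04612

α₀ = 0.0461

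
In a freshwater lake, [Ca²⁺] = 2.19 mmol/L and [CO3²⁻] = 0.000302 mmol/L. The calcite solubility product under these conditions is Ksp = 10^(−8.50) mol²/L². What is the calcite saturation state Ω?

Ω = 0.209

Ksp = 10^(−8.50) = 3.162×10^-9
Ω = [Ca²⁺][CO3²⁻]/Ksp = (2.19×10^-3)(0.000302×10^-3) / 3.162×10^-9 = 0.209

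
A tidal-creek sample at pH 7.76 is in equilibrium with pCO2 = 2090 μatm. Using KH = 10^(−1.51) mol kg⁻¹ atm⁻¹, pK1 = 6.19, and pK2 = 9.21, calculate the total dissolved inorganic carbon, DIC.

[CO2*] = KH · pCO2 = 10^(−1.51) × 2090×10^-6 = 6.459×10^-5 mol/kg
α₀ = 1/(1 + K1/[H⁺] + K1K2/[H⁺]²) = 1/(1 + 10^+1.57 + 10^+0.12) = 0.02533
DIC = [CO2*]/α₀ = 6.459×10^-5 / 0.02533 = 2.55 mmol/kg

DIC = 2.55 mmol/kg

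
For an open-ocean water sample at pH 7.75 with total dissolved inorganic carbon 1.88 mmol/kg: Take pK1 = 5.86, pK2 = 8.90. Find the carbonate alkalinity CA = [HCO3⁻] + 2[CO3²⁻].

CA = 1.98 mmol/kg

CA = [HCO3⁻] + 2[CO3²⁻] = (α₁ + 2α₂)·DIC
At pH 7.75: [H⁺]/K1 = 10^-1.89 = 0.012882, K2/[H⁺] = 10^-1.15 = 0.070795
α₁ = 1/(1 + 0.012882 + 0.070795) = 1/1.0837 = 0.9228; α₂ = α₁·K2/[H⁺] = 0.06533
α₁ + 2α₂ = 1.0534
CA = 1.0534 × 1.88 = 1.98 mmol/kg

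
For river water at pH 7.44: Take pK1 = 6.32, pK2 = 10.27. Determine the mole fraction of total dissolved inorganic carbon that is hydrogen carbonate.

α₁ = 1 / (1 + [H⁺]/K1 + K2/[H⁺]) = 1 / (1 + 10^-1.12 + 10^-2.83)
   = 1 / (1 + 0.075858 + 0.0014791) = 1/1.0773 = 0.9282

α₁ = 0.928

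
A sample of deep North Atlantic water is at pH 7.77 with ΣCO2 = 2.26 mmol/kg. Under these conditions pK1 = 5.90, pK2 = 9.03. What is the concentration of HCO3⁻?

α₁ = 1 / (1 + [H⁺]/K1 + K2/[H⁺]) = 1 / (1 + 10^-1.87 + 10^-1.26)
   = 1 / (1 + 0.013490 + 0.054954) = 1/1.0684 = 0.9359
[HCO3⁻] = α₁ × DIC = 0.9359 × 2.26 = 2.12 mmol/kg

[HCO3⁻] = 2.12 mmol/kg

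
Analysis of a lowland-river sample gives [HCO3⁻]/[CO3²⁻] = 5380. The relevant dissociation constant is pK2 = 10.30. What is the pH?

From K2 = [H⁺][CO3²⁻]/[HCO3⁻]:  pH = pK2 − log₁₀([HCO3⁻]/[CO3²⁻])
log₁₀(5380) = +3.731
pH = 10.30 − (+3.731) = 6.57

pH = 6.57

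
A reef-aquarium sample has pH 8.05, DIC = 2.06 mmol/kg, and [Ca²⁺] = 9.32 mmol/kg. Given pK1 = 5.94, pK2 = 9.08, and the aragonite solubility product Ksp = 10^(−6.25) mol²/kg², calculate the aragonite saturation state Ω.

Ω = 2.89

α₂ = 1 / (1 + [H⁺]/K2 + [H⁺]²/(K1K2)) = 1 / (1 + 10^+1.03 + 10^-1.08)
   = 1 / (1 + 10.715 + 0.083176) = 1/11.798 = 0.08476
[CO3²⁻] = α₂ × DIC = 0.08476 × 2.06 = 0.1746 mmol/kg
Ksp = 10^(−6.25) = 5.623×10^-7
Ω = [Ca²⁺][CO3²⁻]/Ksp = (9.32×10^-3)(1.746×10^-4) / 5.623×10^-7 = 2.89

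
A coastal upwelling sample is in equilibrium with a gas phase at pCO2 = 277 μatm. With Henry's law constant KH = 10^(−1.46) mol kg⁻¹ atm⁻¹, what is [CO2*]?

KH = 10^(−1.46) = 3.467×10^-2 mol kg⁻¹ atm⁻¹
[CO2*] = KH · pCO2 = 3.467×10^-2 × 277×10^-6 atm = 9.60×10^-6 mol/kg

[CO2*] = 9.60 μmol/kg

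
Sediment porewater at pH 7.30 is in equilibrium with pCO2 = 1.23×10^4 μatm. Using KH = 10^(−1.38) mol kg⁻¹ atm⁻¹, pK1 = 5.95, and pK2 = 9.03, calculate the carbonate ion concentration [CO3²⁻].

[CO3²⁻] = 0.214 mmol/kg

[CO2*] = KH · pCO2 = 10^(−1.38) × 1.23×10^4×10^-6 = 5.127×10^-4 mol/kg
α₀ = 1/(1 + K1/[H⁺] + K1K2/[H⁺]²) = 1/(1 + 10^+1.35 + 10^-0.38) = 0.04201
DIC = [CO2*]/α₀ = 5.127×10^-4 / 0.04201 = 12.21 mmol/kg
[CO3²⁻] = α₂·DIC; α₂ = 0.01751, so [CO3²⁻] = 0.01751 × 12.21 = 0.214 mmol/kg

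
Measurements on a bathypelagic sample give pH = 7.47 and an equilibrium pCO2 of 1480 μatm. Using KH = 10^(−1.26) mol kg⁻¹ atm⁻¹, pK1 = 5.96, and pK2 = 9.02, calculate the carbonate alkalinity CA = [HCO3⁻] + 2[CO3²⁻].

CA = 2.78 mmol/kg

[CO2*] = KH · pCO2 = 10^(−1.26) × 1480×10^-6 = 8.133×10^-5 mol/kg
α₀ = 1/(1 + K1/[H⁺] + K1K2/[H⁺]²) = 1/(1 + 10^+1.51 + 10^-0.04) = 0.02918
DIC = [CO2*]/α₀ = 8.133×10^-5 / 0.02918 = 2.787 mmol/kg
CA = (α₁ + 2α₂)·DIC = (0.9442 + 2×0.02661) × 2.787 = 2.78 mmol/kg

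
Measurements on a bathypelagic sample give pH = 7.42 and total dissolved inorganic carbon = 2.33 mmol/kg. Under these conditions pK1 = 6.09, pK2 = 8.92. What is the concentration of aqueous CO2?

α₀ = 1 / (1 + K1/[H⁺] + K1K2/[H⁺]²) = 1 / (1 + 10^+1.33 + 10^-0.17)
   = 1 / (1 + 21.380 + 0.67608) = 1/23.056 = 0.04337
[CO2*] = α₀ × DIC = 0.04337 × 2.33 = 0.101 mmol/kg

[CO2*] = 0.101 mmol/kg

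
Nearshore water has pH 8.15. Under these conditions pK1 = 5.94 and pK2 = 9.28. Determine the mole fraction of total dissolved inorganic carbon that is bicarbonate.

α₁ = 0.926

α₁ = 1 / (1 + [H⁺]/K1 + K2/[H⁺]) = 1 / (1 + 10^-2.21 + 10^-1.13)
   = 1 / (1 + 0.0061660 + 0.074131) = 1/1.0803 = 0.9257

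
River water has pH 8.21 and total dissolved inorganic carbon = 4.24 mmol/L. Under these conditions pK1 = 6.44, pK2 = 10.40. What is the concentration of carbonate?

[CO3²⁻] = 0.0267 mmol/L

α₂ = 1 / (1 + [H⁺]/K2 + [H⁺]²/(K1K2)) = 1 / (1 + 10^+2.19 + 10^+0.42)
   = 1 / (1 + 154.88 + 2.6303) = 1/158.51 = 0.006309
[CO3²⁻] = α₂ × DIC = 0.006309 × 4.24 = 0.0267 mmol/L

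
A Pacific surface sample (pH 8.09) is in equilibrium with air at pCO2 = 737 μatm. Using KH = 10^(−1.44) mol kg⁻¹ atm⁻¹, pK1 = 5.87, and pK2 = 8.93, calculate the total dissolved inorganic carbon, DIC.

[CO2*] = KH · pCO2 = 10^(−1.44) × 737×10^-6 = 2.676×10^-5 mol/kg
α₀ = 1/(1 + K1/[H⁺] + K1K2/[H⁺]²) = 1/(1 + 10^+2.22 + 10^+1.38) = 0.005237
DIC = [CO2*]/α₀ = 2.676×10^-5 / 0.005237 = 5.11 mmol/kg

DIC = 5.11 mmol/kg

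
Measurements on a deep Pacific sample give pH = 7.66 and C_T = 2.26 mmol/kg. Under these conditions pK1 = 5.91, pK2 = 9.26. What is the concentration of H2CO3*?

[CO2*] = 0.0385 mmol/kg

α₀ = 1 / (1 + K1/[H⁺] + K1K2/[H⁺]²) = 1 / (1 + 10^+1.75 + 10^+0.15)
   = 1 / (1 + 56.234 + 1.4125) = 1/58.647 = 0.01705
[CO2*] = α₀ × DIC = 0.01705 × 2.26 = 0.0385 mmol/kg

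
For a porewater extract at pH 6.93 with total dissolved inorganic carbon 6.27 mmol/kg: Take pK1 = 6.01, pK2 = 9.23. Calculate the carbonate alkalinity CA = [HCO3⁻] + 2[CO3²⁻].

CA = [HCO3⁻] + 2[CO3²⁻] = (α₁ + 2α₂)·DIC
At pH 6.93: [H⁺]/K1 = 10^-0.92 = 0.12023, K2/[H⁺] = 10^-2.30 = 0.0050119
α₁ = 1/(1 + 0.12023 + 0.0050119) = 1/1.1252 = 0.8887; α₂ = α₁·K2/[H⁺] = 0.004454
α₁ + 2α₂ = 0.8976
CA = 0.8976 × 6.27 = 5.63 mmol/kg

CA = 5.63 mmol/kg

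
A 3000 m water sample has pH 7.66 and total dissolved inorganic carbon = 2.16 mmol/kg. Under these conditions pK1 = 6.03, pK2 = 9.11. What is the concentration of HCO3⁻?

α₁ = 1 / (1 + [H⁺]/K1 + K2/[H⁺]) = 1 / (1 + 10^-1.63 + 10^-1.45)
   = 1 / (1 + 0.023442 + 0.035481) = 1/1.0589 = 0.9444
[HCO3⁻] = α₁ × DIC = 0.9444 × 2.16 = 2.04 mmol/kg

[HCO3⁻] = 2.04 mmol/kg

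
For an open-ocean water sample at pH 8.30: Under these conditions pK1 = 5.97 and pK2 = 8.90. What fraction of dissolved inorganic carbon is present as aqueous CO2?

α₀ = 0.00372

α₀ = 1 / (1 + K1/[H⁺] + K1K2/[H⁺]²) = 1 / (1 + 10^+2.33 + 10^+1.73)
   = 1 / (1 + 213.80 + 53.703) = 1/268.50 = 0.003724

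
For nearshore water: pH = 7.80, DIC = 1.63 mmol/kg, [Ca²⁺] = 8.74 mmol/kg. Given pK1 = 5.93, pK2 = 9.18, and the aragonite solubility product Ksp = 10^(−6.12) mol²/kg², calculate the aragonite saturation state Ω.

α₂ = 1 / (1 + [H⁺]/K2 + [H⁺]²/(K1K2)) = 1 / (1 + 10^+1.38 + 10^-0.49)
   = 1 / (1 + 23.988 + 0.32359) = 1/25.312 = 0.03951
[CO3²⁻] = α₂ × DIC = 0.03951 × 1.63 = 0.06440 mmol/kg
Ksp = 10^(−6.12) = 7.586×10^-7
Ω = [Ca²⁺][CO3²⁻]/Ksp = (8.74×10^-3)(6.440×10^-5) / 7.586×10^-7 = 0.742

Ω = 0.742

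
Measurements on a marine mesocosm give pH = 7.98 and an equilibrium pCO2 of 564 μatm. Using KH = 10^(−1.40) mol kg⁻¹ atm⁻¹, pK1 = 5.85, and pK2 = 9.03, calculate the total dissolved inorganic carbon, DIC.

DIC = 3.32 mmol/kg

[CO2*] = KH · pCO2 = 10^(−1.40) × 564×10^-6 = 2.245×10^-5 mol/kg
α₀ = 1/(1 + K1/[H⁺] + K1K2/[H⁺]²) = 1/(1 + 10^+2.13 + 10^+1.08) = 0.006760
DIC = [CO2*]/α₀ = 2.245×10^-5 / 0.006760 = 3.32 mmol/kg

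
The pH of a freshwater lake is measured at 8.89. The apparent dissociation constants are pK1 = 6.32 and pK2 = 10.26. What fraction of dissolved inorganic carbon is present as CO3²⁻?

α₂ = 0.0408

α₂ = 1 / (1 + [H⁺]/K2 + [H⁺]²/(K1K2)) = 1 / (1 + 10^+1.37 + 10^-1.20)
   = 1 / (1 + 23.442 + 0.063096) = 1/24.505 = 0.04081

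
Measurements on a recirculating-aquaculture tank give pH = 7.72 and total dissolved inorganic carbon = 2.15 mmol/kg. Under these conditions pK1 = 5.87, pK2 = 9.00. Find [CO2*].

[CO2*] = 0.0285 mmol/kg

α₀ = 1 / (1 + K1/[H⁺] + K1K2/[H⁺]²) = 1 / (1 + 10^+1.85 + 10^+0.57)
   = 1 / (1 + 70.795 + 3.7154) = 1/75.510 = 0.01324
[CO2*] = α₀ × DIC = 0.01324 × 2.15 = 0.0285 mmol/kg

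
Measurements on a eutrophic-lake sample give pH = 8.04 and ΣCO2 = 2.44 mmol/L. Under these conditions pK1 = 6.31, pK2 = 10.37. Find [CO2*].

α₀ = 1 / (1 + K1/[H⁺] + K1K2/[H⁺]²) = 1 / (1 + 10^+1.73 + 10^-0.60)
   = 1 / (1 + 53.703 + 0.25119) = 1/54.954 = 0.01820
[CO2*] = α₀ × DIC = 0.01820 × 2.44 = 0.0444 mmol/L

[CO2*] = 0.0444 mmol/L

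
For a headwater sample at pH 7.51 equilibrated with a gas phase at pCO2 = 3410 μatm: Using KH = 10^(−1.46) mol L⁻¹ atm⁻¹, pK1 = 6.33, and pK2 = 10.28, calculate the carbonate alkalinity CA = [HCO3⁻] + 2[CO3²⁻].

CA = 1.80 mmol/L

[CO2*] = KH · pCO2 = 10^(−1.46) × 3410×10^-6 = 1.182×10^-4 mol/L
α₀ = 1/(1 + K1/[H⁺] + K1K2/[H⁺]²) = 1/(1 + 10^+1.18 + 10^-1.59) = 0.06188
DIC = [CO2*]/α₀ = 1.182×10^-4 / 0.06188 = 1.911 mmol/L
CA = (α₁ + 2α₂)·DIC = (0.9365 + 2×0.001590) × 1.911 = 1.80 mmol/L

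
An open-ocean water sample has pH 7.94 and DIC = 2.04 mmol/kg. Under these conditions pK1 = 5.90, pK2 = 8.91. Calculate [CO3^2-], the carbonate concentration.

[CO3²⁻] = 0.196 mmol/kg

α₂ = 1 / (1 + [H⁺]/K2 + [H⁺]²/(K1K2)) = 1 / (1 + 10^+0.97 + 10^-1.07)
   = 1 / (1 + 9.3325 + 0.085114) = 1/10.418 = 0.09599
[CO3²⁻] = α₂ × DIC = 0.09599 × 2.04 = 0.196 mmol/kg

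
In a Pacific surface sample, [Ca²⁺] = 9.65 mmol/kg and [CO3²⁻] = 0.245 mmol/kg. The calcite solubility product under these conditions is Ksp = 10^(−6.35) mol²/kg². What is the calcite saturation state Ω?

Ksp = 10^(−6.35) = 4.467×10^-7
Ω = [Ca²⁺][CO3²⁻]/Ksp = (9.65×10^-3)(0.245×10^-3) / 4.467×10^-7 = 5.29

Ω = 5.29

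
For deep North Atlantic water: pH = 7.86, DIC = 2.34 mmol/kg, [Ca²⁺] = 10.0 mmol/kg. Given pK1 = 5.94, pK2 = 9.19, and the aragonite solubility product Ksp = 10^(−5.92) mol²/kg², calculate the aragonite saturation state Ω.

α₂ = 1 / (1 + [H⁺]/K2 + [H⁺]²/(K1K2)) = 1 / (1 + 10^+1.33 + 10^-0.59)
   = 1 / (1 + 21.380 + 0.25704) = 1/22.637 = 0.04418
[CO3²⁻] = α₂ × DIC = 0.04418 × 2.34 = 0.1034 mmol/kg
Ksp = 10^(−5.92) = 1.202×10^-6
Ω = [Ca²⁺][CO3²⁻]/Ksp = (10.0×10^-3)(1.034×10^-4) / 1.202×10^-6 = 0.860

Ω = 0.860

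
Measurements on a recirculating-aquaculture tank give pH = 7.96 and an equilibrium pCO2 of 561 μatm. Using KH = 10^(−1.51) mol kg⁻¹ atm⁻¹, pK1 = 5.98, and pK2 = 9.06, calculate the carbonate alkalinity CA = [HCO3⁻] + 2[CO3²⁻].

CA = 1.92 mmol/kg

[CO2*] = KH · pCO2 = 10^(−1.51) × 561×10^-6 = 1.734×10^-5 mol/kg
α₀ = 1/(1 + K1/[H⁺] + K1K2/[H⁺]²) = 1/(1 + 10^+1.98 + 10^+0.88) = 0.009608
DIC = [CO2*]/α₀ = 1.734×10^-5 / 0.009608 = 1.804 mmol/kg
CA = (α₁ + 2α₂)·DIC = (0.9175 + 2×0.07288) × 1.804 = 1.92 mmol/kg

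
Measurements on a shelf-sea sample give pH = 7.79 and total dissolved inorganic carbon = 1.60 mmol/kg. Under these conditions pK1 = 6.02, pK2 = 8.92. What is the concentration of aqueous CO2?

α₀ = 1 / (1 + K1/[H⁺] + K1K2/[H⁺]²) = 1 / (1 + 10^+1.77 + 10^+0.64)
   = 1 / (1 + 58.884 + 4.3652) = 1/64.250 = 0.01556
[CO2*] = α₀ × DIC = 0.01556 × 1.60 = 0.0249 mmol/kg

[CO2*] = 0.0249 mmol/kg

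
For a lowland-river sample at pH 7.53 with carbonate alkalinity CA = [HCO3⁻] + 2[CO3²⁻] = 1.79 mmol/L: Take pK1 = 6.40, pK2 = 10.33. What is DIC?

DIC = 1.92 mmol/L

CA = [HCO3⁻] + 2[CO3²⁻] = (α₁ + 2α₂)·DIC
At pH 7.53: [H⁺]/K1 = 10^-1.13 = 0.074131, K2/[H⁺] = 10^-2.80 = 0.0015849
α₁ = 1/(1 + 0.074131 + 0.0015849) = 1/1.0757 = 0.9296; α₂ = α₁·K2/[H⁺] = 0.001473
α₁ + 2α₂ = 0.9326
DIC = CA / (α₁ + 2α₂) = 1.79 / 0.9326 = 1.92 mmol/L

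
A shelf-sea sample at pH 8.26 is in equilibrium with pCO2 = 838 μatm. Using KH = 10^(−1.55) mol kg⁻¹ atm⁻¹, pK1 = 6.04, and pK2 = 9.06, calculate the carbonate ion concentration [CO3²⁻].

[CO2*] = KH · pCO2 = 10^(−1.55) × 838×10^-6 = 2.362×10^-5 mol/kg
α₀ = 1/(1 + K1/[H⁺] + K1K2/[H⁺]²) = 1/(1 + 10^+2.22 + 10^+1.42) = 0.005174
DIC = [CO2*]/α₀ = 2.362×10^-5 / 0.005174 = 4.564 mmol/kg
[CO3²⁻] = α₂·DIC; α₂ = 0.1361, so [CO3²⁻] = 0.1361 × 4.564 = 0.621 mmol/kg

[CO3²⁻] = 0.621 mmol/kg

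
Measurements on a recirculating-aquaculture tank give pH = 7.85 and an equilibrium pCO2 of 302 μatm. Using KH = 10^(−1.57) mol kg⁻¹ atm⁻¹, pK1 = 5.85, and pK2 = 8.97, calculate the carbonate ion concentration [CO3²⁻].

[CO2*] = KH · pCO2 = 10^(−1.57) × 302×10^-6 = 8.128×10^-6 mol/kg
α₀ = 1/(1 + K1/[H⁺] + K1K2/[H⁺]²) = 1/(1 + 10^+2.00 + 10^+0.88) = 0.009209
DIC = [CO2*]/α₀ = 8.128×10^-6 / 0.009209 = 0.8826 mmol/kg
[CO3²⁻] = α₂·DIC; α₂ = 0.06986, so [CO3²⁻] = 0.06986 × 0.8826 = 0.0617 mmol/kg

[CO3²⁻] = 0.0617 mmol/kg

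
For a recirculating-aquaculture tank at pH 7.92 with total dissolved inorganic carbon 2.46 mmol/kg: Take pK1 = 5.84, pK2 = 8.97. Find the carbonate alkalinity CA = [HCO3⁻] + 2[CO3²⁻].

CA = 2.64 mmol/kg

CA = [HCO3⁻] + 2[CO3²⁻] = (α₁ + 2α₂)·DIC
At pH 7.92: [H⁺]/K1 = 10^-2.08 = 0.0083176, K2/[H⁺] = 10^-1.05 = 0.089125
α₁ = 1/(1 + 0.0083176 + 0.089125) = 1/1.0974 = 0.9112; α₂ = α₁·K2/[H⁺] = 0.08121
α₁ + 2α₂ = 1.0736
CA = 1.0736 × 2.46 = 2.64 mmol/kg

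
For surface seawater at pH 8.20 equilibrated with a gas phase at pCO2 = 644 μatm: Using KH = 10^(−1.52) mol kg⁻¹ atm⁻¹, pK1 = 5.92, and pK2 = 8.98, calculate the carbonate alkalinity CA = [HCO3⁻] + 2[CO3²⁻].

CA = 4.94 mmol/kg

[CO2*] = KH · pCO2 = 10^(−1.52) × 644×10^-6 = 1.945×10^-5 mol/kg
α₀ = 1/(1 + K1/[H⁺] + K1K2/[H⁺]²) = 1/(1 + 10^+2.28 + 10^+1.50) = 0.004481
DIC = [CO2*]/α₀ = 1.945×10^-5 / 0.004481 = 4.340 mmol/kg
CA = (α₁ + 2α₂)·DIC = (0.8538 + 2×0.1417) × 4.340 = 4.94 mmol/kg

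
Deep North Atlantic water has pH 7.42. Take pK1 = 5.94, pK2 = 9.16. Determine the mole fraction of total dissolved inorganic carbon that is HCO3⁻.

α₁ = 1 / (1 + [H⁺]/K1 + K2/[H⁺]) = 1 / (1 + 10^-1.48 + 10^-1.74)
   = 1 / (1 + 0.033113 + 0.018197) = 1/1.0513 = 0.9512

α₁ = 0.951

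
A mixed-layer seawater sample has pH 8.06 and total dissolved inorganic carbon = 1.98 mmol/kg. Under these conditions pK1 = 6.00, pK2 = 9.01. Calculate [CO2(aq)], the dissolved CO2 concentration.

[CO2*] = 15.4 μmol/kg

α₀ = 1 / (1 + K1/[H⁺] + K1K2/[H⁺]²) = 1 / (1 + 10^+2.06 + 10^+1.11)
   = 1 / (1 + 114.82 + 12.882) = 1/128.70 = 0.007770
[CO2*] = α₀ × DIC = 0.007770 × 1.98 = 0.0154 mmol/kg = 15.4 μmol/kg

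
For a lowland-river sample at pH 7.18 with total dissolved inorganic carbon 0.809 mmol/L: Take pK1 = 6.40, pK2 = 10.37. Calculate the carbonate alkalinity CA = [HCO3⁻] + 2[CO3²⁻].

CA = 0.694 mmol/L

CA = [HCO3⁻] + 2[CO3²⁻] = (α₁ + 2α₂)·DIC
At pH 7.18: [H⁺]/K1 = 10^-0.78 = 0.16596, K2/[H⁺] = 10^-3.19 = 0.00064565
α₁ = 1/(1 + 0.16596 + 0.00064565) = 1/1.1666 = 0.8572; α₂ = α₁·K2/[H⁺] = 0.0005534
α₁ + 2α₂ = 0.8583
CA = 0.8583 × 0.809 = 0.694 mmol/L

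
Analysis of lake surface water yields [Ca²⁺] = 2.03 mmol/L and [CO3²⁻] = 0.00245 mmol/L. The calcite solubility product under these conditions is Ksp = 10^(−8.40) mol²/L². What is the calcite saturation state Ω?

Ω = 1.25

Ksp = 10^(−8.40) = 3.981×10^-9
Ω = [Ca²⁺][CO3²⁻]/Ksp = (2.03×10^-3)(0.00245×10^-3) / 3.981×10^-9 = 1.25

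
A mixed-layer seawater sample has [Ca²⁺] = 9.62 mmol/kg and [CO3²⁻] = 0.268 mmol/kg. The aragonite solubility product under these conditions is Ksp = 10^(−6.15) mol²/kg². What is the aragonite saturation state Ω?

Ω = 3.64

Ksp = 10^(−6.15) = 7.079×10^-7
Ω = [Ca²⁺][CO3²⁻]/Ksp = (9.62×10^-3)(0.268×10^-3) / 7.079×10^-7 = 3.64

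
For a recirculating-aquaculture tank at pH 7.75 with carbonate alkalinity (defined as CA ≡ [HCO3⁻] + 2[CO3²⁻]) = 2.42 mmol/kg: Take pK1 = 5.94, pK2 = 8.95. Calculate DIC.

CA = [HCO3⁻] + 2[CO3²⁻] = (α₁ + 2α₂)·DIC
At pH 7.75: [H⁺]/K1 = 10^-1.81 = 0.015488, K2/[H⁺] = 10^-1.20 = 0.063096
α₁ = 1/(1 + 0.015488 + 0.063096) = 1/1.0786 = 0.9271; α₂ = α₁·K2/[H⁺] = 0.05850
α₁ + 2α₂ = 1.0441
DIC = CA / (α₁ + 2α₂) = 2.42 / 1.0441 = 2.32 mmol/kg

DIC = 2.32 mmol/kg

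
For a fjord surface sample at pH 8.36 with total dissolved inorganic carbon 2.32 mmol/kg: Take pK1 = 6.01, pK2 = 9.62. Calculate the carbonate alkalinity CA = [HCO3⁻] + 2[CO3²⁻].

CA = [HCO3⁻] + 2[CO3²⁻] = (α₁ + 2α₂)·DIC
At pH 8.36: [H⁺]/K1 = 10^-2.35 = 0.0044668, K2/[H⁺] = 10^-1.26 = 0.054954
α₁ = 1/(1 + 0.0044668 + 0.054954) = 1/1.0594 = 0.9439; α₂ = α₁·K2/[H⁺] = 0.05187
α₁ + 2α₂ = 1.0477
CA = 1.0477 × 2.32 = 2.43 mmol/kg

CA = 2.43 mmol/kg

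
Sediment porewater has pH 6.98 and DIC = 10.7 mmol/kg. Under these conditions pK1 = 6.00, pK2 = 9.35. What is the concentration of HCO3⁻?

α₁ = 1 / (1 + [H⁺]/K1 + K2/[H⁺]) = 1 / (1 + 10^-0.98 + 10^-2.37)
   = 1 / (1 + 0.10471 + 0.0042658) = 1/1.1090 = 0.9017
[HCO3⁻] = α₁ × DIC = 0.9017 × 10.7 = 9.65 mmol/kg

[HCO3⁻] = 9.65 mmol/kg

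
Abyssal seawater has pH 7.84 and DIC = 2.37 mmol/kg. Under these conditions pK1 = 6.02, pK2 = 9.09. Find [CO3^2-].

α₂ = 1 / (1 + [H⁺]/K2 + [H⁺]²/(K1K2)) = 1 / (1 + 10^+1.25 + 10^-0.57)
   = 1 / (1 + 17.783 + 0.26915) = 1/19.052 = 0.05249
[CO3²⁻] = α₂ × DIC = 0.05249 × 2.37 = 0.124 mmol/kg

[CO3²⁻] = 0.124 mmol/kg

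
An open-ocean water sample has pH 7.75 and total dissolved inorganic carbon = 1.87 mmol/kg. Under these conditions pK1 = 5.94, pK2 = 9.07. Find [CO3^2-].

[CO3²⁻] = 0.0842 mmol/kg

α₂ = 1 / (1 + [H⁺]/K2 + [H⁺]²/(K1K2)) = 1 / (1 + 10^+1.32 + 10^-0.49)
   = 1 / (1 + 20.893 + 0.32359) = 1/22.217 = 0.04501
[CO3²⁻] = α₂ × DIC = 0.04501 × 1.87 = 0.0842 mmol/kg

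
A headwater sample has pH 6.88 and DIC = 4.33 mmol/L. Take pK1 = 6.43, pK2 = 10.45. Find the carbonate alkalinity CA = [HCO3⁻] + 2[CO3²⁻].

CA = 3.20 mmol/L

CA = [HCO3⁻] + 2[CO3²⁻] = (α₁ + 2α₂)·DIC
At pH 6.88: [H⁺]/K1 = 10^-0.45 = 0.35481, K2/[H⁺] = 10^-3.57 = 0.00026915
α₁ = 1/(1 + 0.35481 + 0.00026915) = 1/1.3551 = 0.7380; α₂ = α₁·K2/[H⁺] = 0.0001986
α₁ + 2α₂ = 0.7384
CA = 0.7384 × 4.33 = 3.20 mmol/L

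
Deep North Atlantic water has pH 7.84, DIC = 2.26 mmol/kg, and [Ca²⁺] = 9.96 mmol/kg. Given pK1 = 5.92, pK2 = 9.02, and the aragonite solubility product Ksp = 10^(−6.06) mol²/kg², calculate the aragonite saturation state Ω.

Ω = 1.58

α₂ = 1 / (1 + [H⁺]/K2 + [H⁺]²/(K1K2)) = 1 / (1 + 10^+1.18 + 10^-0.74)
   = 1 / (1 + 15.136 + 0.18197) = 1/16.318 = 0.06128
[CO3²⁻] = α₂ × DIC = 0.06128 × 2.26 = 0.1385 mmol/kg
Ksp = 10^(−6.06) = 8.710×10^-7
Ω = [Ca²⁺][CO3²⁻]/Ksp = (9.96×10^-3)(1.385×10^-4) / 8.710×10^-7 = 1.58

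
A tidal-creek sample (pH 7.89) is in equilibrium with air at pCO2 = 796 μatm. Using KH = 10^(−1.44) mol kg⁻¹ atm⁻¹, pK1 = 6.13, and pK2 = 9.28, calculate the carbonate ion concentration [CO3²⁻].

[CO2*] = KH · pCO2 = 10^(−1.44) × 796×10^-6 = 2.890×10^-5 mol/kg
α₀ = 1/(1 + K1/[H⁺] + K1K2/[H⁺]²) = 1/(1 + 10^+1.76 + 10^+0.37) = 0.01642
DIC = [CO2*]/α₀ = 2.890×10^-5 / 0.01642 = 1.760 mmol/kg
[CO3²⁻] = α₂·DIC; α₂ = 0.03850, so [CO3²⁻] = 0.03850 × 1.760 = 0.0678 mmol/kg

[CO3²⁻] = 0.0678 mmol/kg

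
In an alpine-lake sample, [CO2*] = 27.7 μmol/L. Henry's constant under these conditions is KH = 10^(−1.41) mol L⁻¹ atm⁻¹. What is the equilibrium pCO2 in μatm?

pCO2 = 712 μatm

KH = 10^(−1.41) = 3.890×10^-2 mol L⁻¹ atm⁻¹
pCO2 = [CO2*]/KH = 27.7×10^-6 / 3.890×10^-2 = 7.12×10^-4 atm = 712 μatm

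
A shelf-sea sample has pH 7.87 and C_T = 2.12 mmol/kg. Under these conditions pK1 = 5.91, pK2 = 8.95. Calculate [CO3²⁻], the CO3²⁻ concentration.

α₂ = 1 / (1 + [H⁺]/K2 + [H⁺]²/(K1K2)) = 1 / (1 + 10^+1.08 + 10^-0.88)
   = 1 / (1 + 12.023 + 0.13183) = 1/13.154 = 0.07602
[CO3²⁻] = α₂ × DIC = 0.07602 × 2.12 = 0.161 mmol/kg

[CO3²⁻] = 0.161 mmol/kg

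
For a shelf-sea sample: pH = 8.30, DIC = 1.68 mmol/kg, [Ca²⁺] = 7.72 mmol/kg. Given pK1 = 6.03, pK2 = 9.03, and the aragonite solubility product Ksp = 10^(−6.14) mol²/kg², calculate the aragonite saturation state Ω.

α₂ = 1 / (1 + [H⁺]/K2 + [H⁺]²/(K1K2)) = 1 / (1 + 10^+0.73 + 10^-1.54)
   = 1 / (1 + 5.3703 + 0.028840) = 1/6.3992 = 0.1563
[CO3²⁻] = α₂ × DIC = 0.1563 × 1.68 = 0.2625 mmol/kg
Ksp = 10^(−6.14) = 7.244×10^-7
Ω = [Ca²⁺][CO3²⁻]/Ksp = (7.72×10^-3)(2.625×10^-4) / 7.244×10^-7 = 2.80

Ω = 2.80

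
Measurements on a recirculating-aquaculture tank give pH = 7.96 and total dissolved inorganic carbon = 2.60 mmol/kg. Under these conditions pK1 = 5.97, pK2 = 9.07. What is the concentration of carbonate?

α₂ = 1 / (1 + [H⁺]/K2 + [H⁺]²/(K1K2)) = 1 / (1 + 10^+1.11 + 10^-0.88)
   = 1 / (1 + 12.882 + 0.13183) = 1/14.014 = 0.07136
[CO3²⁻] = α₂ × DIC = 0.07136 × 2.60 = 0.186 mmol/kg

[CO3²⁻] = 0.186 mmol/kg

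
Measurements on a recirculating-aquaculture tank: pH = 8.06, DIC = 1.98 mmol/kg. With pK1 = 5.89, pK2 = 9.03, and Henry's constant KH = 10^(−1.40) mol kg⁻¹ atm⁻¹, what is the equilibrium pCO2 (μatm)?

pCO2 = 302 μatm

α₀ = 1 / (1 + K1/[H⁺] + K1K2/[H⁺]²) = 1 / (1 + 10^+2.17 + 10^+1.20)
   = 1 / (1 + 147.91 + 15.849) = 1/164.76 = 0.006069
[CO2*] = α₀ × DIC = 0.006069 × 1.98 = 0.01202 mmol/kg = 12.02 μmol/kg
pCO2 = [CO2*]/KH = 1.202×10^-5 / 3.981×10^-2 = 302 μatm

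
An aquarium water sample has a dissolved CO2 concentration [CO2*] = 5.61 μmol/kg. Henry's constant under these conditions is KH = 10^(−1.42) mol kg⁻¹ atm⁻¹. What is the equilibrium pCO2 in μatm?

KH = 10^(−1.42) = 3.802×10^-2 mol kg⁻¹ atm⁻¹
pCO2 = [CO2*]/KH = 5.61×10^-6 / 3.802×10^-2 = 1.48×10^-4 atm = 148 μatm

pCO2 = 148 μatm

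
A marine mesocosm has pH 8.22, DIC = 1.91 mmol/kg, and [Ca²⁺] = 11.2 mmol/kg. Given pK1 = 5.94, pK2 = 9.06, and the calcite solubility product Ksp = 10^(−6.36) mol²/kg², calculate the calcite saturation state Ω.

Ω = 6.16

α₂ = 1 / (1 + [H⁺]/K2 + [H⁺]²/(K1K2)) = 1 / (1 + 10^+0.84 + 10^-1.44)
   = 1 / (1 + 6.9183 + 0.036308) = 1/7.9546 = 0.1257
[CO3²⁻] = α₂ × DIC = 0.1257 × 1.91 = 0.2401 mmol/kg
Ksp = 10^(−6.36) = 4.365×10^-7
Ω = [Ca²⁺][CO3²⁻]/Ksp = (11.2×10^-3)(2.401×10^-4) / 4.365×10^-7 = 6.16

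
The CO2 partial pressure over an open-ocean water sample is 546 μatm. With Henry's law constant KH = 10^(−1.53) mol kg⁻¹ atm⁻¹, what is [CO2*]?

[CO2*] = 16.1 μmol/kg

KH = 10^(−1.53) = 2.951×10^-2 mol kg⁻¹ atm⁻¹
[CO2*] = KH · pCO2 = 2.951×10^-2 × 546×10^-6 atm = 1.61×10^-5 mol/kg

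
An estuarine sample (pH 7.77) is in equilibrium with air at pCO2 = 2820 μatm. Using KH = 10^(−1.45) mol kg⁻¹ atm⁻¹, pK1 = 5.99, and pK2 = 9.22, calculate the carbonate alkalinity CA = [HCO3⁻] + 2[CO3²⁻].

[CO2*] = KH · pCO2 = 10^(−1.45) × 2820×10^-6 = 1.001×10^-4 mol/kg
α₀ = 1/(1 + K1/[H⁺] + K1K2/[H⁺]²) = 1/(1 + 10^+1.78 + 10^+0.33) = 0.01577
DIC = [CO2*]/α₀ = 1.001×10^-4 / 0.01577 = 6.343 mmol/kg
CA = (α₁ + 2α₂)·DIC = (0.9505 + 2×0.03373) × 6.343 = 6.46 mmol/kg

CA = 6.46 mmol/kg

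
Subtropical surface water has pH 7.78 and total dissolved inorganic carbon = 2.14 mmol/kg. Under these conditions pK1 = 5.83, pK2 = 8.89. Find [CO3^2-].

α₂ = 1 / (1 + [H⁺]/K2 + [H⁺]²/(K1K2)) = 1 / (1 + 10^+1.11 + 10^-0.84)
   = 1 / (1 + 12.882 + 0.14454) = 1/14.027 = 0.07129
[CO3²⁻] = α₂ × DIC = 0.07129 × 2.14 = 0.153 mmol/kg

[CO3²⁻] = 0.153 mmol/kg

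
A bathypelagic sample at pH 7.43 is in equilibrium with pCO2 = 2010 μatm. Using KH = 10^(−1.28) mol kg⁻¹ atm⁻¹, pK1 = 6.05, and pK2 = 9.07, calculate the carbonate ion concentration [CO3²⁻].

[CO3²⁻] = 0.0580 mmol/kg

[CO2*] = KH · pCO2 = 10^(−1.28) × 2010×10^-6 = 1.055×10^-4 mol/kg
α₀ = 1/(1 + K1/[H⁺] + K1K2/[H⁺]²) = 1/(1 + 10^+1.38 + 10^-0.26) = 0.03916
DIC = [CO2*]/α₀ = 1.055×10^-4 / 0.03916 = 2.694 mmol/kg
[CO3²⁻] = α₂·DIC; α₂ = 0.02152, so [CO3²⁻] = 0.02152 × 2.694 = 0.0580 mmol/kg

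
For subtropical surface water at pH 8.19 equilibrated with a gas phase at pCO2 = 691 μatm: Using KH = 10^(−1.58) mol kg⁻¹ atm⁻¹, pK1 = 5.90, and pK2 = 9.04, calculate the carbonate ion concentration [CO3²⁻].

[CO3²⁻] = 0.501 mmol/kg

[CO2*] = KH · pCO2 = 10^(−1.58) × 691×10^-6 = 1.818×10^-5 mol/kg
α₀ = 1/(1 + K1/[H⁺] + K1K2/[H⁺]²) = 1/(1 + 10^+2.29 + 10^+1.44) = 0.004474
DIC = [CO2*]/α₀ = 1.818×10^-5 / 0.004474 = 4.063 mmol/kg
[CO3²⁻] = α₂·DIC; α₂ = 0.1232, so [CO3²⁻] = 0.1232 × 4.063 = 0.501 mmol/kg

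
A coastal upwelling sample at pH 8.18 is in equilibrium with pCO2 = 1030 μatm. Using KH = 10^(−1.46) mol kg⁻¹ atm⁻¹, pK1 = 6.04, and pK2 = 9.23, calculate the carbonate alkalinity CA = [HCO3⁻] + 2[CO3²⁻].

[CO2*] = KH · pCO2 = 10^(−1.46) × 1030×10^-6 = 3.571×10^-5 mol/kg
α₀ = 1/(1 + K1/[H⁺] + K1K2/[H⁺]²) = 1/(1 + 10^+2.14 + 10^+1.09) = 0.006608
DIC = [CO2*]/α₀ = 3.571×10^-5 / 0.006608 = 5.405 mmol/kg
CA = (α₁ + 2α₂)·DIC = (0.9121 + 2×0.08129) × 5.405 = 5.81 mmol/kg

CA = 5.81 mmol/kg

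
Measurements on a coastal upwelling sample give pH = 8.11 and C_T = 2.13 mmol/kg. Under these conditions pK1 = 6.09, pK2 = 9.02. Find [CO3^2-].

[CO3²⁻] = 0.231 mmol/kg

α₂ = 1 / (1 + [H⁺]/K2 + [H⁺]²/(K1K2)) = 1 / (1 + 10^+0.91 + 10^-1.11)
   = 1 / (1 + 8.1283 + 0.077625) = 1/9.2059 = 0.1086
[CO3²⁻] = α₂ × DIC = 0.1086 × 2.13 = 0.231 mmol/kg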